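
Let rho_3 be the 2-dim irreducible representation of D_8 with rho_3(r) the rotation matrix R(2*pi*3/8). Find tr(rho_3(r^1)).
chi_{rho_3}(r^1) = 2*cos(2*pi*3*1/8) = -sqrt(2)

Proof sketch: rho_3(r^1) is rotation by angle 2*pi*3*1/8, whose trace is 2*cos(2*pi*3*1/8) = -sqrt(2).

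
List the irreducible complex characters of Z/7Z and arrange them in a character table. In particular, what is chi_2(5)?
Character table of Z/7Z (irreps indexed chi_0,...,chi_6 with chi_k(m) = zeta_7^(k*m), zeta_7 = exp(2*pi*i/7)):
  irrep \ class  {0} (size 1)  {1} (size 1)    {2} (size 1)    {3} (size 1)    {4} (size 1)    {5} (size 1)    {6} (size 1)  
  chi_0          1             1               1               1               1               1               1             
  chi_1          1             exp(2*I*pi/7)   exp(4*I*pi/7)   exp(6*I*pi/7)   exp(-6*I*pi/7)  exp(-4*I*pi/7)  exp(-2*I*pi/7)
  chi_2          1             exp(4*I*pi/7)   exp(-6*I*pi/7)  exp(-2*I*pi/7)  exp(2*I*pi/7)   exp(6*I*pi/7)   exp(-4*I*pi/7)
  chi_3          1             exp(6*I*pi/7)   exp(-2*I*pi/7)  exp(4*I*pi/7)   exp(-4*I*pi/7)  exp(2*I*pi/7)   exp(-6*I*pi/7)
  chi_4          1             exp(-6*I*pi/7)  exp(2*I*pi/7)   exp(-4*I*pi/7)  exp(4*I*pi/7)   exp(-2*I*pi/7)  exp(6*I*pi/7) 
  chi_5          1             exp(-4*I*pi/7)  exp(6*I*pi/7)   exp(2*I*pi/7)   exp(-2*I*pi/7)  exp(-6*I*pi/7)  exp(4*I*pi/7) 
  chi_6          1             exp(-2*I*pi/7)  exp(-4*I*pi/7)  exp(-6*I*pi/7)  exp(6*I*pi/7)   exp(4*I*pi/7)   exp(2*I*pi/7) 

Spot check: chi_2(5) = zeta_7^(2*5) = zeta_7^10 = exp(6*I*pi/7).

Explanation: Z/7Z is abelian, so all 7 irreducible complex representations are 1-dimensional. They are given by chi_k(m) = zeta_7^(k*m) for k = 0,...,6. Row orthogonality: sum_m chi_k(m) conj(chi_l(m)) = 7 * [k = l].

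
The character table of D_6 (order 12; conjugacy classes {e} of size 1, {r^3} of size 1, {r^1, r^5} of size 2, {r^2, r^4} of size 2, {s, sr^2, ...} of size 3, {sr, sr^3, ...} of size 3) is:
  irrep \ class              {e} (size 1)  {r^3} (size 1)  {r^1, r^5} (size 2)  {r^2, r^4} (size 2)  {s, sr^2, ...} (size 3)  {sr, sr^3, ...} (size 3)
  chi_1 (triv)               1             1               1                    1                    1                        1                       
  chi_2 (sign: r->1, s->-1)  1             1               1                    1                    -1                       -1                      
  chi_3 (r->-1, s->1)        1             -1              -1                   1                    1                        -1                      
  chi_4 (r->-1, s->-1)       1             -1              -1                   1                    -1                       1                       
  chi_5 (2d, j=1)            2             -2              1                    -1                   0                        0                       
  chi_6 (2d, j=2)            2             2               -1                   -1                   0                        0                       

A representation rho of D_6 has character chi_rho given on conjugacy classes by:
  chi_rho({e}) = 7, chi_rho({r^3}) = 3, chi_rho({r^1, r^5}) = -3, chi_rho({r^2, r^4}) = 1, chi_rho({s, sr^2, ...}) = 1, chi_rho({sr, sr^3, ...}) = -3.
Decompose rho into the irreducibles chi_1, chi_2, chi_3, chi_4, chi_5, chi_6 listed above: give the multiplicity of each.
Multiplicities: chi_1: 0, chi_2: 1, chi_3: 2, chi_4: 0, chi_5: 0, chi_6: 2.

Reasoning: Use <chi_rho, chi> = (1/|G|) sum_C |C| * chi_rho(C) * conj(chi(C)) with |G| = 12 for each irreducible chi in the table:
  <chi_rho, chi_1> = (1/12)[1*(7)*conj(1) + 1*(3)*conj(1) + 2*(-3)*conj(1) + 2*(1)*conj(1) + 3*(1)*conj(1) + 3*(-3)*conj(1)]
      = (1/12)[(7) + (3) + (-6) + (2) + (3) + (-9)] = 0/12 = 0
  <chi_rho, chi_2> = (1/12)[1*(7)*conj(1) + 1*(3)*conj(1) + 2*(-3)*conj(1) + 2*(1)*conj(1) + 3*(1)*conj(-1) + 3*(-3)*conj(-1)]
      = (1/12)[(7) + (3) + (-6) + (2) + (-3) + (9)] = 12/12 = 1
  <chi_rho, chi_3> = (1/12)[1*(7)*conj(1) + 1*(3)*conj(-1) + 2*(-3)*conj(-1) + 2*(1)*conj(1) + 3*(1)*conj(1) + 3*(-3)*conj(-1)]
      = (1/12)[(7) + (-3) + (6) + (2) + (3) + (9)] = 24/12 = 2
  <chi_rho, chi_4> = (1/12)[1*(7)*conj(1) + 1*(3)*conj(-1) + 2*(-3)*conj(-1) + 2*(1)*conj(1) + 3*(1)*conj(-1) + 3*(-3)*conj(1)]
      = (1/12)[(7) + (-3) + (6) + (2) + (-3) + (-9)] = 0/12 = 0
  <chi_rho, chi_5> = (1/12)[1*(7)*conj(2) + 1*(3)*conj(-2) + 2*(-3)*conj(1) + 2*(1)*conj(-1) + 3*(1)*conj(0) + 3*(-3)*conj(0)]
      = (1/12)[(14) + (-6) + (-6) + (-2) + (0) + (0)] = 0/12 = 0
  <chi_rho, chi_6> = (1/12)[1*(7)*conj(2) + 1*(3)*conj(2) + 2*(-3)*conj(-1) + 2*(1)*conj(-1) + 3*(1)*conj(0) + 3*(-3)*conj(0)]
      = (1/12)[(14) + (6) + (6) + (-2) + (0) + (0)] = 24/12 = 2
Dimension check: dim(rho) = sum (mult * dim) = 0*1 + 1*1 + 2*1 + 0*1 + 0*2 + 2*2 = 7 = chi_rho(e) = 7.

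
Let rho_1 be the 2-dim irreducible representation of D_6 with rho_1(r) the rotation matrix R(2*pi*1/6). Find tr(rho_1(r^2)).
chi_{rho_1}(r^2) = 2*cos(2*pi*1*2/6) = -1

Argument: rho_1(r^2) is rotation by angle 2*pi*1*2/6, whose trace is 2*cos(2*pi*1*2/6) = -1.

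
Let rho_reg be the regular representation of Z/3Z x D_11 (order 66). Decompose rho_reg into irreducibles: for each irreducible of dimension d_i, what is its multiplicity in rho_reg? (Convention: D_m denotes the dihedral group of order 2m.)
Each irreducible V_i of dimension d_i appears with multiplicity d_i, i.e. rho_reg = (direct sum over all irreducibles V_i) d_i V_i. The irreducible dimensions for Z/3Z x D_11 are 1, 1, 1, 1, 1, 1, 2, 2, 2, 2, 2, 2, 2, 2, 2, 2, 2, 2, 2, 2, 2: 6 irreducibles of dimension 1, each with multiplicity 1; 15 irreducibles of dimension 2, each with multiplicity 2. Total dimension 6*1*1 + 15*2*2 = 66 = |G|.

Explanation: General theorem: in the regular representation of a finite group G, each irreducible appears with multiplicity equal to its dimension. Check: dim(rho_reg) = sum d_i^2 = 1 + 1 + 1 + 1 + 1 + 1 + 4 + 4 + 4 + 4 + 4 + 4 + 4 + 4 + 4 + 4 + 4 + 4 + 4 + 4 + 4 = 66 = |G|.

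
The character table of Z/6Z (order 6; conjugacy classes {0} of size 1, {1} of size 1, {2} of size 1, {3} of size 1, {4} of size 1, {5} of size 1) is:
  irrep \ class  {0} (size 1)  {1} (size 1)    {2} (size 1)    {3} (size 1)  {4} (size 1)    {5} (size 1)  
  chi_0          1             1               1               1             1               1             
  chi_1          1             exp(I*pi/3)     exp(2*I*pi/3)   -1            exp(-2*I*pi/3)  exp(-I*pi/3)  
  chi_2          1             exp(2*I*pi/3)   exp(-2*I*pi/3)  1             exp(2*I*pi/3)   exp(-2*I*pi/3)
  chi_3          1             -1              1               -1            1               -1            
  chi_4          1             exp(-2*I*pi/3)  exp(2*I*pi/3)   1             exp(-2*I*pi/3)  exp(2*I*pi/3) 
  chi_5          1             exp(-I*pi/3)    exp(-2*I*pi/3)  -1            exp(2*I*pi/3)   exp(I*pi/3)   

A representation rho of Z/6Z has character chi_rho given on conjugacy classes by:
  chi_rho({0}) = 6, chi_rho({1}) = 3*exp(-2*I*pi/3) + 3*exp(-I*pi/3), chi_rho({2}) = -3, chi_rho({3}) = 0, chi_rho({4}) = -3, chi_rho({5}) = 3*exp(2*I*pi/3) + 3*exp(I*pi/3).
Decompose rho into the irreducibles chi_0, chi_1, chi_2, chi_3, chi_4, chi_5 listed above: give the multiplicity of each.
Multiplicities: chi_0: 0, chi_1: 0, chi_2: 0, chi_3: 0, chi_4: 3, chi_5: 3.

Argument: Use <chi_rho, chi> = (1/|G|) sum_C |C| * chi_rho(C) * conj(chi(C)) with |G| = 6 for each irreducible chi in the table:
  <chi_rho, chi_0> = (1/6)[1*(6)*conj(1) + 1*(3*exp(-2*I*pi/3) + 3*exp(-I*pi/3))*conj(1) + 1*(-3)*conj(1) + 1*(0)*conj(1) + 1*(-3)*conj(1) + 1*(3*exp(2*I*pi/3) + 3*exp(I*pi/3))*conj(1)]
      = (1/6)[(6) + (3*exp(-2*I*pi/3) + 3*exp(-I*pi/3)) + (-3) + (0) + (-3) + (3*exp(2*I*pi/3) + 3*exp(I*pi/3))] = 0/6 = 0
  <chi_rho, chi_1> = (1/6)[1*(6)*conj(1) + 1*(3*exp(-2*I*pi/3) + 3*exp(-I*pi/3))*conj(exp(I*pi/3)) + 1*(-3)*conj(exp(2*I*pi/3)) + 1*(0)*conj(-1) + 1*(-3)*conj(exp(-2*I*pi/3)) + 1*(3*exp(2*I*pi/3) + 3*exp(I*pi/3))*conj(exp(-I*pi/3))]
      = (1/6)[(6) + (-3 + 3*exp(-2*I*pi/3)) + (3 + 3*exp(2*I*pi/3)) + (0) + (3 + 3*exp(-2*I*pi/3)) + (-3 + 3*exp(2*I*pi/3))] = 0/6 = 0
  <chi_rho, chi_2> = (1/6)[1*(6)*conj(1) + 1*(3*exp(-2*I*pi/3) + 3*exp(-I*pi/3))*conj(exp(2*I*pi/3)) + 1*(-3)*conj(exp(-2*I*pi/3)) + 1*(0)*conj(1) + 1*(-3)*conj(exp(2*I*pi/3)) + 1*(3*exp(2*I*pi/3) + 3*exp(I*pi/3))*conj(exp(-2*I*pi/3))]
      = (1/6)[(6) + (-3 + 3*exp(2*I*pi/3)) + (3 + 3*exp(-2*I*pi/3)) + (0) + (3 + 3*exp(2*I*pi/3)) + (-3 + 3*exp(-2*I*pi/3))] = 0/6 = 0
  <chi_rho, chi_3> = (1/6)[1*(6)*conj(1) + 1*(3*exp(-2*I*pi/3) + 3*exp(-I*pi/3))*conj(-1) + 1*(-3)*conj(1) + 1*(0)*conj(-1) + 1*(-3)*conj(1) + 1*(3*exp(2*I*pi/3) + 3*exp(I*pi/3))*conj(-1)]
      = (1/6)[(6) + (-3*exp(-I*pi/3) - 3*exp(-2*I*pi/3)) + (-3) + (0) + (-3) + (-3*exp(I*pi/3) - 3*exp(2*I*pi/3))] = 0/6 = 0
  <chi_rho, chi_4> = (1/6)[1*(6)*conj(1) + 1*(3*exp(-2*I*pi/3) + 3*exp(-I*pi/3))*conj(exp(-2*I*pi/3)) + 1*(-3)*conj(exp(2*I*pi/3)) + 1*(0)*conj(1) + 1*(-3)*conj(exp(-2*I*pi/3)) + 1*(3*exp(2*I*pi/3) + 3*exp(I*pi/3))*conj(exp(2*I*pi/3))]
      = (1/6)[(6) + (3 + 3*exp(I*pi/3)) + (3 + 3*exp(2*I*pi/3)) + (0) + (3 + 3*exp(-2*I*pi/3)) + (3 + 3*exp(-I*pi/3))] = 18/6 = 3
  <chi_rho, chi_5> = (1/6)[1*(6)*conj(1) + 1*(3*exp(-2*I*pi/3) + 3*exp(-I*pi/3))*conj(exp(-I*pi/3)) + 1*(-3)*conj(exp(-2*I*pi/3)) + 1*(0)*conj(-1) + 1*(-3)*conj(exp(2*I*pi/3)) + 1*(3*exp(2*I*pi/3) + 3*exp(I*pi/3))*conj(exp(I*pi/3))]
      = (1/6)[(6) + (3 + 3*exp(-I*pi/3)) + (3 + 3*exp(-2*I*pi/3)) + (0) + (3 + 3*exp(2*I*pi/3)) + (3 + 3*exp(I*pi/3))] = 18/6 = 3
(Exp terms are combined using exp(i*s)*conj(exp(i*t)) = exp(i*(s-t)), and sums of them are collapsed using the identity that for every m > 1 the m distinct m-th roots of unity sum to 0, e.g. 1 + exp(2*I*pi/3) + exp(-2*I*pi/3) = 0.)
Dimension check: dim(rho) = sum (mult * dim) = 0*1 + 0*1 + 0*1 + 0*1 + 3*1 + 3*1 = 6 = chi_rho(e) = 6.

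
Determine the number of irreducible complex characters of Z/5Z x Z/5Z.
25

The number of irreducible complex representations of a finite group equals its number of conjugacy classes. Z/5Z x Z/5Z is abelian of order 25, so every element is its own conjugacy class: 25 classes, so Z/5Z x Z/5Z (order 25) has exactly 25 irreducible complex representations.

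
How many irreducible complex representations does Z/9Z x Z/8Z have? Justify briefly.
72

Working: The number of irreducible complex representations of a finite group equals its number of conjugacy classes. Z/9Z x Z/8Z is abelian of order 72, so every element is its own conjugacy class: 72 classes, so Z/9Z x Z/8Z (order 72) has exactly 72 irreducible complex representations.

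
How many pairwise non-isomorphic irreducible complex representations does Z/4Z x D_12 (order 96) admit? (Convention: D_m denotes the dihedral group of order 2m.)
36

Why: The number of irreducible complex representations of a finite group equals its number of conjugacy classes. For a direct product, #classes(G x H) = #classes(G) * #classes(H). Z/4Z has 4 classes (abelian), D_12 has 9 classes, so 4 * 9 = 36, so Z/4Z x D_12 (order 96) has exactly 36 irreducible complex representations.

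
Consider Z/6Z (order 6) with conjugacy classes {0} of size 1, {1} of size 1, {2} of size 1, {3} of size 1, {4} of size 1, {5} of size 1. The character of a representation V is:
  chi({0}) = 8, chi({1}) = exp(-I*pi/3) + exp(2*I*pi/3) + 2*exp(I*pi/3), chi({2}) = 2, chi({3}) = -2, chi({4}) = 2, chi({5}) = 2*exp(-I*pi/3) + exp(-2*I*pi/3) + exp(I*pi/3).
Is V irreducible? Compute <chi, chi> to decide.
Not irreducible (reducible): <chi, chi> = 14 > 1.

Explanation: <chi, chi> = (1/|G|) sum_C |C| * |chi(C)|^2 = (1/6)[1*|8|^2 + 1*|exp(-I*pi/3) + exp(2*I*pi/3) + 2*exp(I*pi/3)|^2 + 1*|2|^2 + 1*|-2|^2 + 1*|2|^2 + 1*|2*exp(-I*pi/3) + exp(-2*I*pi/3) + exp(I*pi/3)|^2]
  = (1/6)[(64) + (4) + (4) + (4) + (4) + (4)] = 84/6 = 14.
(Exp terms are combined using exp(i*s)*conj(exp(i*t)) = exp(i*(s-t)), and sums of them are collapsed using the identity that for every m > 1 the m distinct m-th roots of unity sum to 0, e.g. 1 + exp(2*I*pi/3) + exp(-2*I*pi/3) = 0.)
A character is irreducible iff <chi, chi> = 1, so this representation is reducible.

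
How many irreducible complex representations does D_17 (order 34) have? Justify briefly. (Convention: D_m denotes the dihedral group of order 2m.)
10

Explanation: The number of irreducible complex representations of a finite group equals its number of conjugacy classes. D_17 has 10 conjugacy classes ((n+3)/2 for n odd), so D_17 (order 34) has exactly 10 irreducible complex representations.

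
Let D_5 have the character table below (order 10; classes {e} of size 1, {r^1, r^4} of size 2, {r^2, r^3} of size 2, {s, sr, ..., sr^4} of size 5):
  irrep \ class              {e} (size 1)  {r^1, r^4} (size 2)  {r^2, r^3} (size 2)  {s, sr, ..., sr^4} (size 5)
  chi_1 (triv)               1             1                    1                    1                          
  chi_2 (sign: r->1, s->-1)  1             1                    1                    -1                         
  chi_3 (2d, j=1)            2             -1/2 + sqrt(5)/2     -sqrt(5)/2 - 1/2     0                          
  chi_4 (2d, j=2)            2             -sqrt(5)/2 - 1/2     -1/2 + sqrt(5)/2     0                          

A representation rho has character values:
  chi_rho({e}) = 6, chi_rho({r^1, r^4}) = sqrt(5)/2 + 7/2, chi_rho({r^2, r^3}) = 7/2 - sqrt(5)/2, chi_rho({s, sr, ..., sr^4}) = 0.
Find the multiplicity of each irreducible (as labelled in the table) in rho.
Multiplicities: chi_1: 2, chi_2: 2, chi_3: 1, chi_4: 0.

Justification: Use <chi_rho, chi> = (1/|G|) sum_C |C| * chi_rho(C) * conj(chi(C)) with |G| = 10 for each irreducible chi in the table:
  <chi_rho, chi_1> = (1/10)[1*(6)*conj(1) + 2*(sqrt(5)/2 + 7/2)*conj(1) + 2*(7/2 - sqrt(5)/2)*conj(1) + 5*(0)*conj(1)]
      = (1/10)[(6) + (sqrt(5) + 7) + (7 - sqrt(5)) + (0)] = 20/10 = 2
  <chi_rho, chi_2> = (1/10)[1*(6)*conj(1) + 2*(sqrt(5)/2 + 7/2)*conj(1) + 2*(7/2 - sqrt(5)/2)*conj(1) + 5*(0)*conj(-1)]
      = (1/10)[(6) + (sqrt(5) + 7) + (7 - sqrt(5)) + (0)] = 20/10 = 2
  <chi_rho, chi_3> = (1/10)[1*(6)*conj(2) + 2*(sqrt(5)/2 + 7/2)*conj(-1/2 + sqrt(5)/2) + 2*(7/2 - sqrt(5)/2)*conj(-sqrt(5)/2 - 1/2) + 5*(0)*conj(0)]
      = (1/10)[(12) + (-1 + 3*sqrt(5)) + (-3*sqrt(5) - 1) + (0)] = 10/10 = 1
  <chi_rho, chi_4> = (1/10)[1*(6)*conj(2) + 2*(sqrt(5)/2 + 7/2)*conj(-sqrt(5)/2 - 1/2) + 2*(7/2 - sqrt(5)/2)*conj(-1/2 + sqrt(5)/2) + 5*(0)*conj(0)]
      = (1/10)[(12) + (-4*sqrt(5) - 6) + (-6 + 4*sqrt(5)) + (0)] = 0/10 = 0
Dimension check: dim(rho) = sum (mult * dim) = 2*1 + 2*1 + 1*2 + 0*2 = 6 = chi_rho(e) = 6.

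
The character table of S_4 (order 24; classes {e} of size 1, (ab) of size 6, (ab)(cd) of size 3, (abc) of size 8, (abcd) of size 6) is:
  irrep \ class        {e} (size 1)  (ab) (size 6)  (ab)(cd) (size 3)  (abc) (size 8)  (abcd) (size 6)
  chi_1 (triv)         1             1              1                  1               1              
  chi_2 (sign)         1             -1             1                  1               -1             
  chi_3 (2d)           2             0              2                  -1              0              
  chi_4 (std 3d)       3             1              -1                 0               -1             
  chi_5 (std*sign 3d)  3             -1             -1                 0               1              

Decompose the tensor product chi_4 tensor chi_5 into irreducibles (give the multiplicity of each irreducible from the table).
chi_4 tensor chi_5 = chi_2 + chi_3 + chi_4 + chi_5 (all other irreducibles have multiplicity 0).

Working: The character of a tensor product is the pointwise product (chi_4 * chi_5)(C) = chi_4(C) * chi_5(C):
  {e}: (3)*(3), (ab): (1)*(-1), (ab)(cd): (-1)*(-1), (abc): (0)*(0), (abcd): (-1)*(1)
so (chi_4 * chi_5) takes values
  {e} -> 9, (ab) -> -1, (ab)(cd) -> 1, (abc) -> 0, (abcd) -> -1.
Now take the inner product of this character with each irreducible chi from the table, <chi_4*chi_5, chi> = (1/24) sum_C |C| (chi_4*chi_5)(C) conj(chi(C)):
  <chi_4*chi_5, chi_1> = (1/24)[1*(9)*conj(1) + 6*(-1)*conj(1) + 3*(1)*conj(1) + 8*(0)*conj(1) + 6*(-1)*conj(1)]
      = (1/24)[(9) + (-6) + (3) + (0) + (-6)] = 0/24 = 0
  <chi_4*chi_5, chi_2> = (1/24)[1*(9)*conj(1) + 6*(-1)*conj(-1) + 3*(1)*conj(1) + 8*(0)*conj(1) + 6*(-1)*conj(-1)]
      = (1/24)[(9) + (6) + (3) + (0) + (6)] = 24/24 = 1
  <chi_4*chi_5, chi_3> = (1/24)[1*(9)*conj(2) + 6*(-1)*conj(0) + 3*(1)*conj(2) + 8*(0)*conj(-1) + 6*(-1)*conj(0)]
      = (1/24)[(18) + (0) + (6) + (0) + (0)] = 24/24 = 1
  <chi_4*chi_5, chi_4> = (1/24)[1*(9)*conj(3) + 6*(-1)*conj(1) + 3*(1)*conj(-1) + 8*(0)*conj(0) + 6*(-1)*conj(-1)]
      = (1/24)[(27) + (-6) + (-3) + (0) + (6)] = 24/24 = 1
  <chi_4*chi_5, chi_5> = (1/24)[1*(9)*conj(3) + 6*(-1)*conj(-1) + 3*(1)*conj(-1) + 8*(0)*conj(0) + 6*(-1)*conj(1)]
      = (1/24)[(27) + (6) + (-3) + (0) + (-6)] = 24/24 = 1
Hence the multiplicities are chi_2: 1, chi_3: 1, chi_4: 1, chi_5: 1. Dimension check: dim(chi_4)*dim(chi_5) = 3*3 = 9 and sum (mult * dim) = 1*1 + 1*2 + 1*3 + 1*3 = 9.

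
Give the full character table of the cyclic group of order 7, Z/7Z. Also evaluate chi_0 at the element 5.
Character table of Z/7Z (irreps indexed chi_0,...,chi_6 with chi_k(m) = zeta_7^(k*m), zeta_7 = exp(2*pi*i/7)):
  irrep \ class  {0} (size 1)  {1} (size 1)    {2} (size 1)    {3} (size 1)    {4} (size 1)    {5} (size 1)    {6} (size 1)  
  chi_0          1             1               1               1               1               1               1             
  chi_1          1             exp(2*I*pi/7)   exp(4*I*pi/7)   exp(6*I*pi/7)   exp(-6*I*pi/7)  exp(-4*I*pi/7)  exp(-2*I*pi/7)
  chi_2          1             exp(4*I*pi/7)   exp(-6*I*pi/7)  exp(-2*I*pi/7)  exp(2*I*pi/7)   exp(6*I*pi/7)   exp(-4*I*pi/7)
  chi_3          1             exp(6*I*pi/7)   exp(-2*I*pi/7)  exp(4*I*pi/7)   exp(-4*I*pi/7)  exp(2*I*pi/7)   exp(-6*I*pi/7)
  chi_4          1             exp(-6*I*pi/7)  exp(2*I*pi/7)   exp(-4*I*pi/7)  exp(4*I*pi/7)   exp(-2*I*pi/7)  exp(6*I*pi/7) 
  chi_5          1             exp(-4*I*pi/7)  exp(6*I*pi/7)   exp(2*I*pi/7)   exp(-2*I*pi/7)  exp(-6*I*pi/7)  exp(4*I*pi/7) 
  chi_6          1             exp(-2*I*pi/7)  exp(-4*I*pi/7)  exp(-6*I*pi/7)  exp(6*I*pi/7)   exp(4*I*pi/7)   exp(2*I*pi/7) 

Spot check: chi_0(5) = zeta_7^(0*5) = zeta_7^0 = 1.

Details: Z/7Z is abelian, so all 7 irreducible complex representations are 1-dimensional. They are given by chi_k(m) = zeta_7^(k*m) for k = 0,...,6. Row orthogonality: sum_m chi_k(m) conj(chi_l(m)) = 7 * [k = l].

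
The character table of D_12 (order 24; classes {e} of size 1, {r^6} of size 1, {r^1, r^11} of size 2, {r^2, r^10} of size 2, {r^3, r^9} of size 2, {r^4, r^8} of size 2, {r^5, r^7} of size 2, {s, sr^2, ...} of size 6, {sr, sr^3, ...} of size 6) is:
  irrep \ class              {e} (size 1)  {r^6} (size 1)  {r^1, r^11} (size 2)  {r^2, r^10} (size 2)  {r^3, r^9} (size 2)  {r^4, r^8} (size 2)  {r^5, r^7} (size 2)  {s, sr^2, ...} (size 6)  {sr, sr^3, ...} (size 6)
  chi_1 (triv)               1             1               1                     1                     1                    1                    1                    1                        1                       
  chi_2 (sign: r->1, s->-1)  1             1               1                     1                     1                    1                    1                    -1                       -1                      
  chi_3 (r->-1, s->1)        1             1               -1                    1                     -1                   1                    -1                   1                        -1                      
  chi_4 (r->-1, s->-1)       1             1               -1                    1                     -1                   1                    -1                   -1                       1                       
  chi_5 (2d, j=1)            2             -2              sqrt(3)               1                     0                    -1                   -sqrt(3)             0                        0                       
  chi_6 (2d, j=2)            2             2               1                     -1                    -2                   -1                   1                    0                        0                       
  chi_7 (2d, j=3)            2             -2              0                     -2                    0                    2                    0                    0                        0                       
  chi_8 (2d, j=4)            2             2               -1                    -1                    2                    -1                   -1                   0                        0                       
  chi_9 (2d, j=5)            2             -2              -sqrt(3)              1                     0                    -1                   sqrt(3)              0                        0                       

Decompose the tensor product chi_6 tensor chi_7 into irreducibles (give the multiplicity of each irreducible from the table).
chi_6 tensor chi_7 = chi_5 + chi_9 (all other irreducibles have multiplicity 0).

The character of a tensor product is the pointwise product (chi_6 * chi_7)(C) = chi_6(C) * chi_7(C):
  {e}: (2)*(2), {r^6}: (2)*(-2), {r^1, r^11}: (1)*(0), {r^2, r^10}: (-1)*(-2), {r^3, r^9}: (-2)*(0), {r^4, r^8}: (-1)*(2), {r^5, r^7}: (1)*(0), {s, sr^2, ...}: (0)*(0), {sr, sr^3, ...}: (0)*(0)
so (chi_6 * chi_7) takes values
  {e} -> 4, {r^6} -> -4, {r^1, r^11} -> 0, {r^2, r^10} -> 2, {r^3, r^9} -> 0, {r^4, r^8} -> -2, {r^5, r^7} -> 0, {s, sr^2, ...} -> 0, {sr, sr^3, ...} -> 0.
Now take the inner product of this character with each irreducible chi from the table, <chi_6*chi_7, chi> = (1/24) sum_C |C| (chi_6*chi_7)(C) conj(chi(C)):
  <chi_6*chi_7, chi_1> = (1/24)[1*(4)*conj(1) + 1*(-4)*conj(1) + 2*(0)*conj(1) + 2*(2)*conj(1) + 2*(0)*conj(1) + 2*(-2)*conj(1) + 2*(0)*conj(1) + 6*(0)*conj(1) + 6*(0)*conj(1)]
      = (1/24)[(4) + (-4) + (0) + (4) + (0) + (-4) + (0) + (0) + (0)] = 0/24 = 0
  <chi_6*chi_7, chi_2> = (1/24)[1*(4)*conj(1) + 1*(-4)*conj(1) + 2*(0)*conj(1) + 2*(2)*conj(1) + 2*(0)*conj(1) + 2*(-2)*conj(1) + 2*(0)*conj(1) + 6*(0)*conj(-1) + 6*(0)*conj(-1)]
      = (1/24)[(4) + (-4) + (0) + (4) + (0) + (-4) + (0) + (0) + (0)] = 0/24 = 0
  <chi_6*chi_7, chi_3> = (1/24)[1*(4)*conj(1) + 1*(-4)*conj(1) + 2*(0)*conj(-1) + 2*(2)*conj(1) + 2*(0)*conj(-1) + 2*(-2)*conj(1) + 2*(0)*conj(-1) + 6*(0)*conj(1) + 6*(0)*conj(-1)]
      = (1/24)[(4) + (-4) + (0) + (4) + (0) + (-4) + (0) + (0) + (0)] = 0/24 = 0
  <chi_6*chi_7, chi_4> = (1/24)[1*(4)*conj(1) + 1*(-4)*conj(1) + 2*(0)*conj(-1) + 2*(2)*conj(1) + 2*(0)*conj(-1) + 2*(-2)*conj(1) + 2*(0)*conj(-1) + 6*(0)*conj(-1) + 6*(0)*conj(1)]
      = (1/24)[(4) + (-4) + (0) + (4) + (0) + (-4) + (0) + (0) + (0)] = 0/24 = 0
  <chi_6*chi_7, chi_5> = (1/24)[1*(4)*conj(2) + 1*(-4)*conj(-2) + 2*(0)*conj(sqrt(3)) + 2*(2)*conj(1) + 2*(0)*conj(0) + 2*(-2)*conj(-1) + 2*(0)*conj(-sqrt(3)) + 6*(0)*conj(0) + 6*(0)*conj(0)]
      = (1/24)[(8) + (8) + (0) + (4) + (0) + (4) + (0) + (0) + (0)] = 24/24 = 1
  <chi_6*chi_7, chi_6> = (1/24)[1*(4)*conj(2) + 1*(-4)*conj(2) + 2*(0)*conj(1) + 2*(2)*conj(-1) + 2*(0)*conj(-2) + 2*(-2)*conj(-1) + 2*(0)*conj(1) + 6*(0)*conj(0) + 6*(0)*conj(0)]
      = (1/24)[(8) + (-8) + (0) + (-4) + (0) + (4) + (0) + (0) + (0)] = 0/24 = 0
  <chi_6*chi_7, chi_7> = (1/24)[1*(4)*conj(2) + 1*(-4)*conj(-2) + 2*(0)*conj(0) + 2*(2)*conj(-2) + 2*(0)*conj(0) + 2*(-2)*conj(2) + 2*(0)*conj(0) + 6*(0)*conj(0) + 6*(0)*conj(0)]
      = (1/24)[(8) + (8) + (0) + (-8) + (0) + (-8) + (0) + (0) + (0)] = 0/24 = 0
  <chi_6*chi_7, chi_8> = (1/24)[1*(4)*conj(2) + 1*(-4)*conj(2) + 2*(0)*conj(-1) + 2*(2)*conj(-1) + 2*(0)*conj(2) + 2*(-2)*conj(-1) + 2*(0)*conj(-1) + 6*(0)*conj(0) + 6*(0)*conj(0)]
      = (1/24)[(8) + (-8) + (0) + (-4) + (0) + (4) + (0) + (0) + (0)] = 0/24 = 0
  <chi_6*chi_7, chi_9> = (1/24)[1*(4)*conj(2) + 1*(-4)*conj(-2) + 2*(0)*conj(-sqrt(3)) + 2*(2)*conj(1) + 2*(0)*conj(0) + 2*(-2)*conj(-1) + 2*(0)*conj(sqrt(3)) + 6*(0)*conj(0) + 6*(0)*conj(0)]
      = (1/24)[(8) + (8) + (0) + (4) + (0) + (4) + (0) + (0) + (0)] = 24/24 = 1
Hence the multiplicities are chi_5: 1, chi_9: 1. Dimension check: dim(chi_6)*dim(chi_7) = 2*2 = 4 and sum (mult * dim) = 1*2 + 1*2 = 4.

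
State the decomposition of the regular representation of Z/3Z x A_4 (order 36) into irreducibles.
Each irreducible V_i of dimension d_i appears with multiplicity d_i, i.e. rho_reg = (direct sum over all irreducibles V_i) d_i V_i. The irreducible dimensions for Z/3Z x A_4 are 1, 1, 1, 1, 1, 1, 1, 1, 1, 3, 3, 3: 9 irreducibles of dimension 1, each with multiplicity 1; 3 irreducibles of dimension 3, each with multiplicity 3. Total dimension 9*1*1 + 3*3*3 = 36 = |G|.

Derivation: General theorem: in the regular representation of a finite group G, each irreducible appears with multiplicity equal to its dimension. Check: dim(rho_reg) = sum d_i^2 = 1 + 1 + 1 + 1 + 1 + 1 + 1 + 1 + 1 + 9 + 9 + 9 = 36 = |G|.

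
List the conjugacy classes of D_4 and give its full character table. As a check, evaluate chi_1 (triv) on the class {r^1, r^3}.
Conjugacy classes: {e} of size 1, {r^2} of size 1, {r^1, r^3} of size 2, {s, sr^2, ...} of size 2, {sr, sr^3, ...} of size 2.
Character table:
  irrep \ class              {e} (size 1)  {r^2} (size 1)  {r^1, r^3} (size 2)  {s, sr^2, ...} (size 2)  {sr, sr^3, ...} (size 2)
  chi_1 (triv)               1             1               1                    1                        1                       
  chi_2 (sign: r->1, s->-1)  1             1               1                    -1                       -1                      
  chi_3 (r->-1, s->1)        1             1               -1                   1                        -1                      
  chi_4 (r->-1, s->-1)       1             1               -1                   -1                       1                       
  chi_5 (2d, j=1)            2             -2              0                    0                        0                       

Spot check: chi_1 (triv) on {r^1, r^3} = 1.

Why: D_4 has order 2*4 = 8 with 5 conjugacy classes, hence 5 irreducibles. Sum of squared dims 1 + 1 + 1 + 1 + 4 = 8 = |G|. Linear characters come from the abelianisation; the 2-dimensional irreps have character r^k -> 2*cos(2*pi*j*k/4), reflections -> 0.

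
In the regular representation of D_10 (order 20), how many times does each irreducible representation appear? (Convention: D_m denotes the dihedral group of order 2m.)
Each irreducible V_i of dimension d_i appears with multiplicity d_i, i.e. rho_reg = (direct sum over all irreducibles V_i) d_i V_i. The irreducible dimensions for D_10 are 1, 1, 1, 1, 2, 2, 2, 2: 4 irreducibles of dimension 1, each with multiplicity 1; 4 irreducibles of dimension 2, each with multiplicity 2. Total dimension 4*1*1 + 4*2*2 = 20 = |G|.

Explanation: General theorem: in the regular representation of a finite group G, each irreducible appears with multiplicity equal to its dimension. Check: dim(rho_reg) = sum d_i^2 = 1 + 1 + 1 + 1 + 4 + 4 + 4 + 4 = 20 = |G|.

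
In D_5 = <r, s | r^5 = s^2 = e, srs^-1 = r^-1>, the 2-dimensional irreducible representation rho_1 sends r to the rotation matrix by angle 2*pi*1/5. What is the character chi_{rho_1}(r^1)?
chi_{rho_1}(r^1) = 2*cos(2*pi*1*1/5) = -1/2 + sqrt(5)/2

Working: rho_1(r^1) is rotation by angle 2*pi*1*1/5, whose trace is 2*cos(2*pi*1*1/5) = -1/2 + sqrt(5)/2.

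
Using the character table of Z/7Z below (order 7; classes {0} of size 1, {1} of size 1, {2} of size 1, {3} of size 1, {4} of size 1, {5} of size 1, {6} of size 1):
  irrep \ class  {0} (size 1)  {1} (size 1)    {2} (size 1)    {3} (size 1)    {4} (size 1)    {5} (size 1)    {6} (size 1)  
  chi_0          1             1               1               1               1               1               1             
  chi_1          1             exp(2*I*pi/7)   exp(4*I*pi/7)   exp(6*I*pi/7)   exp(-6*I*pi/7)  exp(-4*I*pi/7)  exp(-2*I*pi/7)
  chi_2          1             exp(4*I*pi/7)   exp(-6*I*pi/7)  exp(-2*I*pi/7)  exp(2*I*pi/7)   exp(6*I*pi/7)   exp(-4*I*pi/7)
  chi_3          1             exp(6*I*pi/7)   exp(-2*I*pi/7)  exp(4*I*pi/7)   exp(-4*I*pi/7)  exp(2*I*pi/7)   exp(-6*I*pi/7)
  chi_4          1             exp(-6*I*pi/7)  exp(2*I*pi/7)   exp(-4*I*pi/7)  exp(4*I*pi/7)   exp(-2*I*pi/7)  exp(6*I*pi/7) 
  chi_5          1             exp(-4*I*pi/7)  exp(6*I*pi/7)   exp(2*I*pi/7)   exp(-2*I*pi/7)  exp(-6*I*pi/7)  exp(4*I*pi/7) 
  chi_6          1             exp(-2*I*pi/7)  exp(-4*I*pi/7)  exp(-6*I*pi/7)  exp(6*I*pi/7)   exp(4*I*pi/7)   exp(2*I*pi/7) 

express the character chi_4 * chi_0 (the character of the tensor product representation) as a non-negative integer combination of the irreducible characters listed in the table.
chi_4 tensor chi_0 = chi_4 (all other irreducibles have multiplicity 0).

Argument: The character of a tensor product is the pointwise product (chi_4 * chi_0)(C) = chi_4(C) * chi_0(C):
  {0}: (1)*(1), {1}: (exp(-6*I*pi/7))*(1), {2}: (exp(2*I*pi/7))*(1), {3}: (exp(-4*I*pi/7))*(1), {4}: (exp(4*I*pi/7))*(1), {5}: (exp(-2*I*pi/7))*(1), {6}: (exp(6*I*pi/7))*(1)
so (chi_4 * chi_0) takes values
  {0} -> 1, {1} -> exp(-6*I*pi/7), {2} -> exp(2*I*pi/7), {3} -> exp(-4*I*pi/7), {4} -> exp(4*I*pi/7), {5} -> exp(-2*I*pi/7), {6} -> exp(6*I*pi/7).
Now take the inner product of this character with each irreducible chi from the table, <chi_4*chi_0, chi> = (1/7) sum_C |C| (chi_4*chi_0)(C) conj(chi(C)):
  <chi_4*chi_0, chi_0> = (1/7)[1*(1)*conj(1) + 1*(exp(-6*I*pi/7))*conj(1) + 1*(exp(2*I*pi/7))*conj(1) + 1*(exp(-4*I*pi/7))*conj(1) + 1*(exp(4*I*pi/7))*conj(1) + 1*(exp(-2*I*pi/7))*conj(1) + 1*(exp(6*I*pi/7))*conj(1)]
      = (1/7)[(1) + (exp(-6*I*pi/7)) + (exp(2*I*pi/7)) + (exp(-4*I*pi/7)) + (exp(4*I*pi/7)) + (exp(-2*I*pi/7)) + (exp(6*I*pi/7))] = 0/7 = 0
  <chi_4*chi_0, chi_1> = (1/7)[1*(1)*conj(1) + 1*(exp(-6*I*pi/7))*conj(exp(2*I*pi/7)) + 1*(exp(2*I*pi/7))*conj(exp(4*I*pi/7)) + 1*(exp(-4*I*pi/7))*conj(exp(6*I*pi/7)) + 1*(exp(4*I*pi/7))*conj(exp(-6*I*pi/7)) + 1*(exp(-2*I*pi/7))*conj(exp(-4*I*pi/7)) + 1*(exp(6*I*pi/7))*conj(exp(-2*I*pi/7))]
      = (1/7)[(1) + (exp(6*I*pi/7)) + (exp(-2*I*pi/7)) + (exp(4*I*pi/7)) + (exp(-4*I*pi/7)) + (exp(2*I*pi/7)) + (exp(-6*I*pi/7))] = 0/7 = 0
  <chi_4*chi_0, chi_2> = (1/7)[1*(1)*conj(1) + 1*(exp(-6*I*pi/7))*conj(exp(4*I*pi/7)) + 1*(exp(2*I*pi/7))*conj(exp(-6*I*pi/7)) + 1*(exp(-4*I*pi/7))*conj(exp(-2*I*pi/7)) + 1*(exp(4*I*pi/7))*conj(exp(2*I*pi/7)) + 1*(exp(-2*I*pi/7))*conj(exp(6*I*pi/7)) + 1*(exp(6*I*pi/7))*conj(exp(-4*I*pi/7))]
      = (1/7)[(1) + (exp(4*I*pi/7)) + (exp(-6*I*pi/7)) + (exp(-2*I*pi/7)) + (exp(2*I*pi/7)) + (exp(6*I*pi/7)) + (exp(-4*I*pi/7))] = 0/7 = 0
  <chi_4*chi_0, chi_3> = (1/7)[1*(1)*conj(1) + 1*(exp(-6*I*pi/7))*conj(exp(6*I*pi/7)) + 1*(exp(2*I*pi/7))*conj(exp(-2*I*pi/7)) + 1*(exp(-4*I*pi/7))*conj(exp(4*I*pi/7)) + 1*(exp(4*I*pi/7))*conj(exp(-4*I*pi/7)) + 1*(exp(-2*I*pi/7))*conj(exp(2*I*pi/7)) + 1*(exp(6*I*pi/7))*conj(exp(-6*I*pi/7))]
      = (1/7)[(1) + (exp(2*I*pi/7)) + (exp(4*I*pi/7)) + (exp(6*I*pi/7)) + (exp(-6*I*pi/7)) + (exp(-4*I*pi/7)) + (exp(-2*I*pi/7))] = 0/7 = 0
  <chi_4*chi_0, chi_4> = (1/7)[1*(1)*conj(1) + 1*(exp(-6*I*pi/7))*conj(exp(-6*I*pi/7)) + 1*(exp(2*I*pi/7))*conj(exp(2*I*pi/7)) + 1*(exp(-4*I*pi/7))*conj(exp(-4*I*pi/7)) + 1*(exp(4*I*pi/7))*conj(exp(4*I*pi/7)) + 1*(exp(-2*I*pi/7))*conj(exp(-2*I*pi/7)) + 1*(exp(6*I*pi/7))*conj(exp(6*I*pi/7))]
      = (1/7)[(1) + (1) + (1) + (1) + (1) + (1) + (1)] = 7/7 = 1
  <chi_4*chi_0, chi_5> = (1/7)[1*(1)*conj(1) + 1*(exp(-6*I*pi/7))*conj(exp(-4*I*pi/7)) + 1*(exp(2*I*pi/7))*conj(exp(6*I*pi/7)) + 1*(exp(-4*I*pi/7))*conj(exp(2*I*pi/7)) + 1*(exp(4*I*pi/7))*conj(exp(-2*I*pi/7)) + 1*(exp(-2*I*pi/7))*conj(exp(-6*I*pi/7)) + 1*(exp(6*I*pi/7))*conj(exp(4*I*pi/7))]
      = (1/7)[(1) + (exp(-2*I*pi/7)) + (exp(-4*I*pi/7)) + (exp(-6*I*pi/7)) + (exp(6*I*pi/7)) + (exp(4*I*pi/7)) + (exp(2*I*pi/7))] = 0/7 = 0
  <chi_4*chi_0, chi_6> = (1/7)[1*(1)*conj(1) + 1*(exp(-6*I*pi/7))*conj(exp(-2*I*pi/7)) + 1*(exp(2*I*pi/7))*conj(exp(-4*I*pi/7)) + 1*(exp(-4*I*pi/7))*conj(exp(-6*I*pi/7)) + 1*(exp(4*I*pi/7))*conj(exp(6*I*pi/7)) + 1*(exp(-2*I*pi/7))*conj(exp(4*I*pi/7)) + 1*(exp(6*I*pi/7))*conj(exp(2*I*pi/7))]
      = (1/7)[(1) + (exp(-4*I*pi/7)) + (exp(6*I*pi/7)) + (exp(2*I*pi/7)) + (exp(-2*I*pi/7)) + (exp(-6*I*pi/7)) + (exp(4*I*pi/7))] = 0/7 = 0
(Exp terms are combined using exp(i*s)*conj(exp(i*t)) = exp(i*(s-t)), and sums of them are collapsed using the identity that for every m > 1 the m distinct m-th roots of unity sum to 0, e.g. 1 + exp(2*I*pi/3) + exp(-2*I*pi/3) = 0.)
Hence the multiplicities are chi_4: 1. Dimension check: dim(chi_4)*dim(chi_0) = 1*1 = 1 and sum (mult * dim) = 1*1 = 1.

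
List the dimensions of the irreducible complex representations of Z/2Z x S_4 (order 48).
Dimensions: 1, 1, 1, 1, 2, 2, 3, 3, 3, 3

Explanation: There are 10 irreducibles (= number of conjugacy classes). Their dimensions d_i satisfy sum d_i^2 = |G| = 48: 1 + 1 + 1 + 1 + 4 + 4 + 9 + 9 + 9 + 9 = 48. (For the product with Z/2Z: each of the 2 1-dim characters of Z/2Z tensors with each irrep of S_4, giving 2 copies of each S_4-dimension.)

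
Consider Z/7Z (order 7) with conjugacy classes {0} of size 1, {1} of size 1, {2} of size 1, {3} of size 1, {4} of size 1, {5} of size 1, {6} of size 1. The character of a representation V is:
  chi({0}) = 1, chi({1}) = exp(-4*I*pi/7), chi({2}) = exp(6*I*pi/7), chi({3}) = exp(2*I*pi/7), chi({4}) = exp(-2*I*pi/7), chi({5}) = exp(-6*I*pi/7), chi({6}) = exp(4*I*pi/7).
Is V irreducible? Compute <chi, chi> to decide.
Irreducible: <chi, chi> = 1.

Explanation: <chi, chi> = (1/|G|) sum_C |C| * |chi(C)|^2 = (1/7)[1*|1|^2 + 1*|exp(-4*I*pi/7)|^2 + 1*|exp(6*I*pi/7)|^2 + 1*|exp(2*I*pi/7)|^2 + 1*|exp(-2*I*pi/7)|^2 + 1*|exp(-6*I*pi/7)|^2 + 1*|exp(4*I*pi/7)|^2]
  = (1/7)[(1) + (1) + (1) + (1) + (1) + (1) + (1)] = 7/7 = 1.
(Exp terms are combined using exp(i*s)*conj(exp(i*t)) = exp(i*(s-t)), and sums of them are collapsed using the identity that for every m > 1 the m distinct m-th roots of unity sum to 0, e.g. 1 + exp(2*I*pi/3) + exp(-2*I*pi/3) = 0.)
A character is irreducible iff <chi, chi> = 1, so this representation is irreducible.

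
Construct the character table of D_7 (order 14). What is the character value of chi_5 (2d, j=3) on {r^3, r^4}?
Conjugacy classes: {e} of size 1, {r^1, r^6} of size 2, {r^2, r^5} of size 2, {r^3, r^4} of size 2, {s, sr, ..., sr^6} of size 7.
Character table:
  irrep \ class              {e} (size 1)  {r^1, r^6} (size 2)  {r^2, r^5} (size 2)  {r^3, r^4} (size 2)  {s, sr, ..., sr^6} (size 7)
  chi_1 (triv)               1             1                    1                    1                    1                          
  chi_2 (sign: r->1, s->-1)  1             1                    1                    1                    -1                         
  chi_3 (2d, j=1)            2             2*cos(2*pi/7)        -2*cos(3*pi/7)       -2*cos(pi/7)         0                          
  chi_4 (2d, j=2)            2             -2*cos(3*pi/7)       -2*cos(pi/7)         2*cos(2*pi/7)        0                          
  chi_5 (2d, j=3)            2             -2*cos(pi/7)         2*cos(2*pi/7)        -2*cos(3*pi/7)       0                          

Spot check: chi_5 (2d, j=3) on {r^3, r^4} = -2*cos(3*pi/7).

Proof sketch: D_7 has order 2*7 = 14 with 5 conjugacy classes, hence 5 irreducibles. Sum of squared dims 1 + 1 + 4 + 4 + 4 = 14 = |G|. Linear characters come from the abelianisation; the 2-dimensional irreps have character r^k -> 2*cos(2*pi*j*k/7), reflections -> 0.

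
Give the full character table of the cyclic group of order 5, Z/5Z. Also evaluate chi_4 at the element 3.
Character table of Z/5Z (irreps indexed chi_0,...,chi_4 with chi_k(m) = zeta_5^(k*m), zeta_5 = exp(2*pi*i/5)):
  irrep \ class  {0} (size 1)  {1} (size 1)    {2} (size 1)    {3} (size 1)    {4} (size 1)  
  chi_0          1             1               1               1               1             
  chi_1          1             exp(2*I*pi/5)   exp(4*I*pi/5)   exp(-4*I*pi/5)  exp(-2*I*pi/5)
  chi_2          1             exp(4*I*pi/5)   exp(-2*I*pi/5)  exp(2*I*pi/5)   exp(-4*I*pi/5)
  chi_3          1             exp(-4*I*pi/5)  exp(2*I*pi/5)   exp(-2*I*pi/5)  exp(4*I*pi/5) 
  chi_4          1             exp(-2*I*pi/5)  exp(-4*I*pi/5)  exp(4*I*pi/5)   exp(2*I*pi/5) 

Spot check: chi_4(3) = zeta_5^(4*3) = zeta_5^12 = exp(4*I*pi/5).

Explanation: Z/5Z is abelian, so all 5 irreducible complex representations are 1-dimensional. They are given by chi_k(m) = zeta_5^(k*m) for k = 0,...,4. Row orthogonality: sum_m chi_k(m) conj(chi_l(m)) = 5 * [k = l].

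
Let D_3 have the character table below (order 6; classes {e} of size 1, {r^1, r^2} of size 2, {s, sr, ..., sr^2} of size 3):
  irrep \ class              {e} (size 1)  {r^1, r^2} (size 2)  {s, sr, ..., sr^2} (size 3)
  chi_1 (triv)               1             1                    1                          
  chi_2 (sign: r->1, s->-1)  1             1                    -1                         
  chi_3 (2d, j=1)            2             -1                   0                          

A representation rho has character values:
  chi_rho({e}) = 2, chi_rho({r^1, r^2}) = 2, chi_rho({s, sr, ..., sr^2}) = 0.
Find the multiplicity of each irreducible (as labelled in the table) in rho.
Multiplicities: chi_1: 1, chi_2: 1, chi_3: 0.

Argument: Use <chi_rho, chi> = (1/|G|) sum_C |C| * chi_rho(C) * conj(chi(C)) with |G| = 6 for each irreducible chi in the table:
  <chi_rho, chi_1> = (1/6)[1*(2)*conj(1) + 2*(2)*conj(1) + 3*(0)*conj(1)]
      = (1/6)[(2) + (4) + (0)] = 6/6 = 1
  <chi_rho, chi_2> = (1/6)[1*(2)*conj(1) + 2*(2)*conj(1) + 3*(0)*conj(-1)]
      = (1/6)[(2) + (4) + (0)] = 6/6 = 1
  <chi_rho, chi_3> = (1/6)[1*(2)*conj(2) + 2*(2)*conj(-1) + 3*(0)*conj(0)]
      = (1/6)[(4) + (-4) + (0)] = 0/6 = 0
Dimension check: dim(rho) = sum (mult * dim) = 1*1 + 1*1 + 0*2 = 2 = chi_rho(e) = 2.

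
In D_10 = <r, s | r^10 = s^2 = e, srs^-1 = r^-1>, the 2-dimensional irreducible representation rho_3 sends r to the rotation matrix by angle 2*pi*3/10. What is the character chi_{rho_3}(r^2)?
chi_{rho_3}(r^2) = 2*cos(2*pi*3*2/10) = -sqrt(5)/2 - 1/2

Justification: rho_3(r^2) is rotation by angle 2*pi*3*2/10, whose trace is 2*cos(2*pi*3*2/10) = -sqrt(5)/2 - 1/2.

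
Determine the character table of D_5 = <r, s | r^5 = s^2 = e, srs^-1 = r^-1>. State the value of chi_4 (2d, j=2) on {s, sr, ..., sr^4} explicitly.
Conjugacy classes: {e} of size 1, {r^1, r^4} of size 2, {r^2, r^3} of size 2, {s, sr, ..., sr^4} of size 5.
Character table:
  irrep \ class              {e} (size 1)  {r^1, r^4} (size 2)  {r^2, r^3} (size 2)  {s, sr, ..., sr^4} (size 5)
  chi_1 (triv)               1             1                    1                    1                          
  chi_2 (sign: r->1, s->-1)  1             1                    1                    -1                         
  chi_3 (2d, j=1)            2             -1/2 + sqrt(5)/2     -sqrt(5)/2 - 1/2     0                          
  chi_4 (2d, j=2)            2             -sqrt(5)/2 - 1/2     -1/2 + sqrt(5)/2     0                          

Spot check: chi_4 (2d, j=2) on {s, sr, ..., sr^4} = 0.

Derivation: D_5 has order 2*5 = 10 with 4 conjugacy classes, hence 4 irreducibles. Sum of squared dims 1 + 1 + 4 + 4 = 10 = |G|. Linear characters come from the abelianisation; the 2-dimensional irreps have character r^k -> 2*cos(2*pi*j*k/5), reflections -> 0.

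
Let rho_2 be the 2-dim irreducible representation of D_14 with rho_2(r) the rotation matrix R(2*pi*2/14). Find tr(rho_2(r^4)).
chi_{rho_2}(r^4) = 2*cos(2*pi*2*4/14) = -2*cos(pi/7)

rho_2(r^4) is rotation by angle 2*pi*2*4/14, whose trace is 2*cos(2*pi*2*4/14) = -2*cos(pi/7).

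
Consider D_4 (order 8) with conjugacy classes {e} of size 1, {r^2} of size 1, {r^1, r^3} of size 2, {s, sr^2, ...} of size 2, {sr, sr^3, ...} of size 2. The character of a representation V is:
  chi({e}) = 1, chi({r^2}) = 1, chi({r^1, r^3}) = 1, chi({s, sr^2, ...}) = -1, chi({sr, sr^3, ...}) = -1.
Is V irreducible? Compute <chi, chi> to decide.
Irreducible: <chi, chi> = 1.

Why: <chi, chi> = (1/|G|) sum_C |C| * |chi(C)|^2 = (1/8)[1*|1|^2 + 1*|1|^2 + 2*|1|^2 + 2*|-1|^2 + 2*|-1|^2]
  = (1/8)[(1) + (1) + (2) + (2) + (2)] = 8/8 = 1.
A character is irreducible iff <chi, chi> = 1, so this representation is irreducible.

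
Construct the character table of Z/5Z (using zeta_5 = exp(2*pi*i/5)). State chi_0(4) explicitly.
Character table of Z/5Z (irreps indexed chi_0,...,chi_4 with chi_k(m) = zeta_5^(k*m), zeta_5 = exp(2*pi*i/5)):
  irrep \ class  {0} (size 1)  {1} (size 1)    {2} (size 1)    {3} (size 1)    {4} (size 1)  
  chi_0          1             1               1               1               1             
  chi_1          1             exp(2*I*pi/5)   exp(4*I*pi/5)   exp(-4*I*pi/5)  exp(-2*I*pi/5)
  chi_2          1             exp(4*I*pi/5)   exp(-2*I*pi/5)  exp(2*I*pi/5)   exp(-4*I*pi/5)
  chi_3          1             exp(-4*I*pi/5)  exp(2*I*pi/5)   exp(-2*I*pi/5)  exp(4*I*pi/5) 
  chi_4          1             exp(-2*I*pi/5)  exp(-4*I*pi/5)  exp(4*I*pi/5)   exp(2*I*pi/5) 

Spot check: chi_0(4) = zeta_5^(0*4) = zeta_5^0 = 1.

Details: Z/5Z is abelian, so all 5 irreducible complex representations are 1-dimensional. They are given by chi_k(m) = zeta_5^(k*m) for k = 0,...,4. Row orthogonality: sum_m chi_k(m) conj(chi_l(m)) = 5 * [k = l].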